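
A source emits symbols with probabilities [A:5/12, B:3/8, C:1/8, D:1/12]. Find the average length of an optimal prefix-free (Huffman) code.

Huffman tree construction:
Combine smallest probabilities repeatedly
Resulting codes:
  A: 0 (length 1)
  B: 11 (length 2)
  C: 101 (length 3)
  D: 100 (length 3)
Average length = Σ p(s) × length(s) = 1.7917 bits


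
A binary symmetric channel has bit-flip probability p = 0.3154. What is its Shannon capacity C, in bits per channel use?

For BSC with error probability p:
C = 1 - H(p) where H(p) is binary entropy
H(0.3154) = -0.3154 × log₂(0.3154) - 0.6846 × log₂(0.6846)
H(p) = 0.8993
C = 1 - 0.8993 = 0.1007 bits/use


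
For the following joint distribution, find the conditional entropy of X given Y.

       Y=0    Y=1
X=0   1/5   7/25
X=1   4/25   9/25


H(X|Y) = Σ_y p(y) H(X|Y=y)
  p(Y=0) = 9/25, H(X|Y=0) = 0.9911
  p(Y=1) = 16/25, H(X|Y=1) = 0.9887
H(X|Y) = 0.3600×0.9911 + 0.6400×0.9887 = 0.9896 bits


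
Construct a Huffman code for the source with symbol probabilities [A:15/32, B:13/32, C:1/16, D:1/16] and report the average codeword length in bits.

Huffman tree construction:
Combine smallest probabilities repeatedly
Resulting codes:
  A: 0 (length 1)
  B: 11 (length 2)
  C: 100 (length 3)
  D: 101 (length 3)
Average length = Σ p(s) × length(s) = 1.6562 bits


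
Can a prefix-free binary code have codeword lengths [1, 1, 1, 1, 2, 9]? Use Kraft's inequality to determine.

Kraft inequality: Σ 2^(-l_i) ≤ 1 for prefix-free code
Calculating: 2^(-1) + 2^(-1) + 2^(-1) + 2^(-1) + 2^(-2) + 2^(-9)
= 0.5 + 0.5 + 0.5 + 0.5 + 0.25 + 0.001953125
= 2.2520
Since 2.2520 > 1, prefix-free code does not exist


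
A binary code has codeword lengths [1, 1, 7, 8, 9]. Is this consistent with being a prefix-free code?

Kraft inequality: Σ 2^(-l_i) ≤ 1 for prefix-free code
Calculating: 2^(-1) + 2^(-1) + 2^(-7) + 2^(-8) + 2^(-9)
= 0.5 + 0.5 + 0.0078125 + 0.00390625 + 0.001953125
= 1.0137
Since 1.0137 > 1, prefix-free code does not exist


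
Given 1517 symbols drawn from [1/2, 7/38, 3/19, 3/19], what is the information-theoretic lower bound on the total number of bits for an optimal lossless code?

Entropy H = 1.7905 bits/symbol
Minimum bits = H × n = 1.7905 × 1517
= 2716.21 bits


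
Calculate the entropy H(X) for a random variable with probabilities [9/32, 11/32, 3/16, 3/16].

H(X) = -Σ p(x) log₂ p(x)
  -9/32 × log₂(9/32) = 0.5147
  -11/32 × log₂(11/32) = 0.5296
  -3/16 × log₂(3/16) = 0.4528
  -3/16 × log₂(3/16) = 0.4528
H(X) = 1.9499 bits


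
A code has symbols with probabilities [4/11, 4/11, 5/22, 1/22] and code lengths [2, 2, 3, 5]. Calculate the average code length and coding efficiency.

Average length L = Σ p_i × l_i = 2.3636 bits
Entropy H = 1.7499 bits
Efficiency η = H/L × 100% = 74.03%


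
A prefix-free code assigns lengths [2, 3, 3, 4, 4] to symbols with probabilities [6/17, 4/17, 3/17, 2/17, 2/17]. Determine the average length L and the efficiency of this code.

Average length L = Σ p_i × l_i = 2.8824 bits
Entropy H = 2.1895 bits
Efficiency η = H/L × 100% = 75.96%


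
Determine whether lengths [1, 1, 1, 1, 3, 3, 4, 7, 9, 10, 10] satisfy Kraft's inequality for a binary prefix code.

Kraft inequality: Σ 2^(-l_i) ≤ 1 for prefix-free code
Calculating: 2^(-1) + 2^(-1) + 2^(-1) + 2^(-1) + 2^(-3) + 2^(-3) + 2^(-4) + 2^(-7) + 2^(-9) + 2^(-10) + 2^(-10)
= 0.5 + 0.5 + 0.5 + 0.5 + 0.125 + 0.125 + 0.0625 + 0.0078125 + 0.001953125 + 0.0009765625 + 0.0009765625
= 2.3242
Since 2.3242 > 1, prefix-free code does not exist


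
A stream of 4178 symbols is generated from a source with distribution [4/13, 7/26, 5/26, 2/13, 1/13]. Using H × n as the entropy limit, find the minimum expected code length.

Entropy H = 2.1904 bits/symbol
Minimum bits = H × n = 2.1904 × 4178
= 9151.48 bits


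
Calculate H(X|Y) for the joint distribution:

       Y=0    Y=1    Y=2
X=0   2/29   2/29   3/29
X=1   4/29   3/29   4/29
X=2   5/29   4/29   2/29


H(X|Y) = Σ_y p(y) H(X|Y=y)
  p(Y=0) = 11/29, H(X|Y=0) = 1.4949
  p(Y=1) = 9/29, H(X|Y=1) = 1.5305
  p(Y=2) = 9/29, H(X|Y=2) = 1.5305
H(X|Y) = 0.3793×1.4949 + 0.3103×1.5305 + 0.3103×1.5305 = 1.5170 bits


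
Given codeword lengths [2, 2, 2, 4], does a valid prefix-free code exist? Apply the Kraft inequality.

Kraft inequality: Σ 2^(-l_i) ≤ 1 for prefix-free code
Calculating: 2^(-2) + 2^(-2) + 2^(-2) + 2^(-4)
= 0.25 + 0.25 + 0.25 + 0.0625
= 0.8125
Since 0.8125 ≤ 1, prefix-free code exists


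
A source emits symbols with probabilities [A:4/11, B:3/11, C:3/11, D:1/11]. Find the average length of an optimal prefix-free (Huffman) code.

Huffman tree construction:
Combine smallest probabilities repeatedly
Resulting codes:
  A: 11 (length 2)
  B: 01 (length 2)
  C: 10 (length 2)
  D: 00 (length 2)
Average length = Σ p(s) × length(s) = 2.0000 bits


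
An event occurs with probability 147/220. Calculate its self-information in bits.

Information content I(x) = -log₂(p(x))
I = -log₂(147/220) = -log₂(0.6682)
I = 0.5817 bits


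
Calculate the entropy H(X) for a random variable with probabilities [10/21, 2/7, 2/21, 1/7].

H(X) = -Σ p(x) log₂ p(x)
  -10/21 × log₂(10/21) = 0.5097
  -2/7 × log₂(2/7) = 0.5164
  -2/21 × log₂(2/21) = 0.3231
  -1/7 × log₂(1/7) = 0.4011
H(X) = 1.7502 bits


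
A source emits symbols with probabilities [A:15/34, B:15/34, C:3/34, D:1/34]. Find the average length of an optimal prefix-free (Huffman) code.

Huffman tree construction:
Combine smallest probabilities repeatedly
Resulting codes:
  A: 11 (length 2)
  B: 0 (length 1)
  C: 101 (length 3)
  D: 100 (length 3)
Average length = Σ p(s) × length(s) = 1.6765 bits


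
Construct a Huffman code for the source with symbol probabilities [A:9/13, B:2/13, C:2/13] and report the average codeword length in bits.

Huffman tree construction:
Combine smallest probabilities repeatedly
Resulting codes:
  A: 1 (length 1)
  B: 00 (length 2)
  C: 01 (length 2)
Average length = Σ p(s) × length(s) = 1.3077 bits


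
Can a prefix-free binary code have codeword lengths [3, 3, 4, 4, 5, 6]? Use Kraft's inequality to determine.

Kraft inequality: Σ 2^(-l_i) ≤ 1 for prefix-free code
Calculating: 2^(-3) + 2^(-3) + 2^(-4) + 2^(-4) + 2^(-5) + 2^(-6)
= 0.125 + 0.125 + 0.0625 + 0.0625 + 0.03125 + 0.015625
= 0.4219
Since 0.4219 ≤ 1, prefix-free code exists


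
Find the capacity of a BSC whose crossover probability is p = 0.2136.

For BSC with error probability p:
C = 1 - H(p) where H(p) is binary entropy
H(0.2136) = -0.2136 × log₂(0.2136) - 0.7864 × log₂(0.7864)
H(p) = 0.7483
C = 1 - 0.7483 = 0.2517 bits/use


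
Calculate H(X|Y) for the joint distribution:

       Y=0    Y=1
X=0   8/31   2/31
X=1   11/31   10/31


H(X|Y) = Σ_y p(y) H(X|Y=y)
  p(Y=0) = 19/31, H(X|Y=0) = 0.9819
  p(Y=1) = 12/31, H(X|Y=1) = 0.6500
H(X|Y) = 0.6129×0.9819 + 0.3871×0.6500 = 0.8535 bits


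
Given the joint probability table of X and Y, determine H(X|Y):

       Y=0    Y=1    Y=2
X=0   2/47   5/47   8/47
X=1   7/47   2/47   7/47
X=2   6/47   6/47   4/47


H(X|Y) = Σ_y p(y) H(X|Y=y)
  p(Y=0) = 15/47, H(X|Y=0) = 1.4295
  p(Y=1) = 13/47, H(X|Y=1) = 1.4605
  p(Y=2) = 19/47, H(X|Y=2) = 1.5294
H(X|Y) = 0.3191×1.4295 + 0.2766×1.4605 + 0.4043×1.5294 = 1.4785 bits


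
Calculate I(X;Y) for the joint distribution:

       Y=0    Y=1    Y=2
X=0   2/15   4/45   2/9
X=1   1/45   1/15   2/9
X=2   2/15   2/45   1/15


H(X) = 1.5408, H(Y) = 1.4768, H(X,Y) = 2.8926
I(X;Y) = H(X) + H(Y) - H(X,Y) = 0.1251 bits


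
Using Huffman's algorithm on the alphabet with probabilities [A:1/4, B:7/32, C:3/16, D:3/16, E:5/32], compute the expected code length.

Huffman tree construction:
Combine smallest probabilities repeatedly
Resulting codes:
  A: 10 (length 2)
  B: 01 (length 2)
  C: 111 (length 3)
  D: 00 (length 2)
  E: 110 (length 3)
Average length = Σ p(s) × length(s) = 2.3438 bits


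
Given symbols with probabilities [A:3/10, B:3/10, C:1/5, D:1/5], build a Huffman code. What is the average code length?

Huffman tree construction:
Combine smallest probabilities repeatedly
Resulting codes:
  A: 10 (length 2)
  B: 11 (length 2)
  C: 00 (length 2)
  D: 01 (length 2)
Average length = Σ p(s) × length(s) = 2.0000 bits


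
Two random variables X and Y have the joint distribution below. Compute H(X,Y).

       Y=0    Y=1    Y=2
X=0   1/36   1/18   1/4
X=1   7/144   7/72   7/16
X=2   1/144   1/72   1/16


H(X,Y) = -Σ p(x,y) log₂ p(x,y)
  p(0,0)=1/36: -0.0278 × log₂(0.0278) = 0.1436
  p(0,1)=1/18: -0.0556 × log₂(0.0556) = 0.2317
  p(0,2)=1/4: -0.2500 × log₂(0.2500) = 0.5000
  p(1,0)=7/144: -0.0486 × log₂(0.0486) = 0.2121
  p(1,1)=7/72: -0.0972 × log₂(0.0972) = 0.3269
  p(1,2)=7/16: -0.4375 × log₂(0.4375) = 0.5218
  p(2,0)=1/144: -0.0069 × log₂(0.0069) = 0.0498
  p(2,1)=1/72: -0.0139 × log₂(0.0139) = 0.0857
  p(2,2)=1/16: -0.0625 × log₂(0.0625) = 0.2500
H(X,Y) = 2.3215 bits


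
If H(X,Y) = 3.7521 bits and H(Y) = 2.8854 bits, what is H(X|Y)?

Chain rule: H(X,Y) = H(X|Y) + H(Y)
H(X|Y) = H(X,Y) - H(Y) = 3.7521 - 2.8854 = 0.8667 bits


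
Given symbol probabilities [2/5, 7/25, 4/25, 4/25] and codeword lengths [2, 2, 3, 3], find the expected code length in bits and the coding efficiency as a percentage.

Average length L = Σ p_i × l_i = 2.3200 bits
Entropy H = 1.8890 bits
Efficiency η = H/L × 100% = 81.42%


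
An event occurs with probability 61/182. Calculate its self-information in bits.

Information content I(x) = -log₂(p(x))
I = -log₂(61/182) = -log₂(0.3352)
I = 1.5771 bits


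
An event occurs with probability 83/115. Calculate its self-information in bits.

Information content I(x) = -log₂(p(x))
I = -log₂(83/115) = -log₂(0.7217)
I = 0.4705 bits


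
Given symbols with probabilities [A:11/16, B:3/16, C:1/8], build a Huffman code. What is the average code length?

Huffman tree construction:
Combine smallest probabilities repeatedly
Resulting codes:
  A: 1 (length 1)
  B: 01 (length 2)
  C: 00 (length 2)
Average length = Σ p(s) × length(s) = 1.3125 bits


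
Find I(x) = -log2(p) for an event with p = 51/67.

Information content I(x) = -log₂(p(x))
I = -log₂(51/67) = -log₂(0.7612)
I = 0.3937 bits


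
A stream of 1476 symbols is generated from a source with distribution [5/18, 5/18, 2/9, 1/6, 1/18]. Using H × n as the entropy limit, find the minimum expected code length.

Entropy H = 2.1714 bits/symbol
Minimum bits = H × n = 2.1714 × 1476
= 3204.93 bits


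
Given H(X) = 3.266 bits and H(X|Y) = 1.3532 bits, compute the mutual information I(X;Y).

I(X;Y) = H(X) - H(X|Y)
I(X;Y) = 3.266 - 1.3532 = 1.9128 bits


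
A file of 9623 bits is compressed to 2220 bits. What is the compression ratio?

Compression ratio = Original / Compressed
= 9623 / 2220 = 4.33:1


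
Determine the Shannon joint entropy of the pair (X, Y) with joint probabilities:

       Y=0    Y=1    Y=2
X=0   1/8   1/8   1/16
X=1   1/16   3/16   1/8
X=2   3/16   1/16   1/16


H(X,Y) = -Σ p(x,y) log₂ p(x,y)
  p(0,0)=1/8: -0.1250 × log₂(0.1250) = 0.3750
  p(0,1)=1/8: -0.1250 × log₂(0.1250) = 0.3750
  p(0,2)=1/16: -0.0625 × log₂(0.0625) = 0.2500
  p(1,0)=1/16: -0.0625 × log₂(0.0625) = 0.2500
  p(1,1)=3/16: -0.1875 × log₂(0.1875) = 0.4528
  p(1,2)=1/8: -0.1250 × log₂(0.1250) = 0.3750
  p(2,0)=3/16: -0.1875 × log₂(0.1875) = 0.4528
  p(2,1)=1/16: -0.0625 × log₂(0.0625) = 0.2500
  p(2,2)=1/16: -0.0625 × log₂(0.0625) = 0.2500
H(X,Y) = 3.0306 bits


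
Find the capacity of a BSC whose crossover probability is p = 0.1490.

For BSC with error probability p:
C = 1 - H(p) where H(p) is binary entropy
H(0.1490) = -0.1490 × log₂(0.1490) - 0.8510 × log₂(0.8510)
H(p) = 0.6073
C = 1 - 0.6073 = 0.3927 bits/use


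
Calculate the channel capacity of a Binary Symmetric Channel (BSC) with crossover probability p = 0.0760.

For BSC with error probability p:
C = 1 - H(p) where H(p) is binary entropy
H(0.0760) = -0.0760 × log₂(0.0760) - 0.9240 × log₂(0.9240)
H(p) = 0.3879
C = 1 - 0.3879 = 0.6121 bits/use


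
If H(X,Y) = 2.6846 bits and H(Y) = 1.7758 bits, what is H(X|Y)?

Chain rule: H(X,Y) = H(X|Y) + H(Y)
H(X|Y) = H(X,Y) - H(Y) = 2.6846 - 1.7758 = 0.9088 bits


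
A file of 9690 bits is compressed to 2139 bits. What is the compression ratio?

Compression ratio = Original / Compressed
= 9690 / 2139 = 4.53:1


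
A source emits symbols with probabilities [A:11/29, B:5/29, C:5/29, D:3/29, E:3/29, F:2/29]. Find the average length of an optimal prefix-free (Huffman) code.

Huffman tree construction:
Combine smallest probabilities repeatedly
Resulting codes:
  A: 0 (length 1)
  B: 101 (length 3)
  C: 110 (length 3)
  D: 1111 (length 4)
  E: 100 (length 3)
  F: 1110 (length 4)
Average length = Σ p(s) × length(s) = 2.4138 bits


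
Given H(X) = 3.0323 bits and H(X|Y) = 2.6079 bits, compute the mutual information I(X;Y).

I(X;Y) = H(X) - H(X|Y)
I(X;Y) = 3.0323 - 2.6079 = 0.4244 bits


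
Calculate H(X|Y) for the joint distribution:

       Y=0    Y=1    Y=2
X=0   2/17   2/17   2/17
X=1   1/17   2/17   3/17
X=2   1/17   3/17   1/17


H(X|Y) = Σ_y p(y) H(X|Y=y)
  p(Y=0) = 4/17, H(X|Y=0) = 1.5000
  p(Y=1) = 7/17, H(X|Y=1) = 1.5567
  p(Y=2) = 6/17, H(X|Y=2) = 1.4591
H(X|Y) = 0.2353×1.5000 + 0.4118×1.5567 + 0.3529×1.4591 = 1.5089 bits


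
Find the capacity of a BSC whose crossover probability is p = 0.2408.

For BSC with error probability p:
C = 1 - H(p) where H(p) is binary entropy
H(0.2408) = -0.2408 × log₂(0.2408) - 0.7592 × log₂(0.7592)
H(p) = 0.7964
C = 1 - 0.7964 = 0.2036 bits/use


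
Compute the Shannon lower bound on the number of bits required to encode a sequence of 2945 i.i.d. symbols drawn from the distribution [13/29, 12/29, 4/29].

Entropy H = 1.4399 bits/symbol
Minimum bits = H × n = 1.4399 × 2945
= 4240.41 bits


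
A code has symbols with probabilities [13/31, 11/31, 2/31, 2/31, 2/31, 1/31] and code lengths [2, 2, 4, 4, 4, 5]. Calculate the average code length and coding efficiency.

Average length L = Σ p_i × l_i = 2.4839 bits
Entropy H = 1.9813 bits
Efficiency η = H/L × 100% = 79.77%


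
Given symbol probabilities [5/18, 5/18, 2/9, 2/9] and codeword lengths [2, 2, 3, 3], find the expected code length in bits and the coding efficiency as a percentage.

Average length L = Σ p_i × l_i = 2.4444 bits
Entropy H = 1.9911 bits
Efficiency η = H/L × 100% = 81.45%


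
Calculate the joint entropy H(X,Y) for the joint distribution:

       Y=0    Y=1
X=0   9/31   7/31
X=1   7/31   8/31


H(X,Y) = -Σ p(x,y) log₂ p(x,y)
  p(0,0)=9/31: -0.2903 × log₂(0.2903) = 0.5180
  p(0,1)=7/31: -0.2258 × log₂(0.2258) = 0.4848
  p(1,0)=7/31: -0.2258 × log₂(0.2258) = 0.4848
  p(1,1)=8/31: -0.2581 × log₂(0.2581) = 0.5043
H(X,Y) = 1.9919 bits


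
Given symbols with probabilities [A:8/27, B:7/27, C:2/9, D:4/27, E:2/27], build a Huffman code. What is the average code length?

Huffman tree construction:
Combine smallest probabilities repeatedly
Resulting codes:
  A: 11 (length 2)
  B: 10 (length 2)
  C: 00 (length 2)
  D: 011 (length 3)
  E: 010 (length 3)
Average length = Σ p(s) × length(s) = 2.2222 bits


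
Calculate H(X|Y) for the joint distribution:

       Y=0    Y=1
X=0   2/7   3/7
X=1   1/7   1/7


H(X|Y) = Σ_y p(y) H(X|Y=y)
  p(Y=0) = 3/7, H(X|Y=0) = 0.9183
  p(Y=1) = 4/7, H(X|Y=1) = 0.8113
H(X|Y) = 0.4286×0.9183 + 0.5714×0.8113 = 0.8571 bits


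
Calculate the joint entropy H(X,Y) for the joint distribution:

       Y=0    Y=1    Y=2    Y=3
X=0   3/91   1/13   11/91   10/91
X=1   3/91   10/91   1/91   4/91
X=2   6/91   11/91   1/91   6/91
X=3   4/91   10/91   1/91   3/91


H(X,Y) = -Σ p(x,y) log₂ p(x,y)
  p(0,0)=3/91: -0.0330 × log₂(0.0330) = 0.1623
  p(0,1)=1/13: -0.0769 × log₂(0.0769) = 0.2846
  p(0,2)=11/91: -0.1209 × log₂(0.1209) = 0.3685
  p(0,3)=10/91: -0.1099 × log₂(0.1099) = 0.3501
  p(1,0)=3/91: -0.0330 × log₂(0.0330) = 0.1623
  p(1,1)=10/91: -0.1099 × log₂(0.1099) = 0.3501
  p(1,2)=1/91: -0.0110 × log₂(0.0110) = 0.0715
  p(1,3)=4/91: -0.0440 × log₂(0.0440) = 0.1981
  p(2,0)=6/91: -0.0659 × log₂(0.0659) = 0.2586
  p(2,1)=11/91: -0.1209 × log₂(0.1209) = 0.3685
  p(2,2)=1/91: -0.0110 × log₂(0.0110) = 0.0715
  p(2,3)=6/91: -0.0659 × log₂(0.0659) = 0.2586
  p(3,0)=4/91: -0.0440 × log₂(0.0440) = 0.1981
  p(3,1)=10/91: -0.1099 × log₂(0.1099) = 0.3501
  p(3,2)=1/91: -0.0110 × log₂(0.0110) = 0.0715
  p(3,3)=3/91: -0.0330 × log₂(0.0330) = 0.1623
H(X,Y) = 3.6869 bits


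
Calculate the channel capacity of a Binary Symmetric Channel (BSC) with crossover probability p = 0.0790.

For BSC with error probability p:
C = 1 - H(p) where H(p) is binary entropy
H(0.0790) = -0.0790 × log₂(0.0790) - 0.9210 × log₂(0.9210)
H(p) = 0.3986
C = 1 - 0.3986 = 0.6014 bits/use


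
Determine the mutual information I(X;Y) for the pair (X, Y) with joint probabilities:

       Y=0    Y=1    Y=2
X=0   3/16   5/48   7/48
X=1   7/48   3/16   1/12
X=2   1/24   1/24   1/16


H(X) = 1.4531, H(Y) = 1.5774, H(X,Y) = 2.9865
I(X;Y) = H(X) + H(Y) - H(X,Y) = 0.0440 bits


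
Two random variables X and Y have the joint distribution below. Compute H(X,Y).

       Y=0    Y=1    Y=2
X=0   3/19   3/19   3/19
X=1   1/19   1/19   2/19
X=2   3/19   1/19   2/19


H(X,Y) = -Σ p(x,y) log₂ p(x,y)
  p(0,0)=3/19: -0.1579 × log₂(0.1579) = 0.4205
  p(0,1)=3/19: -0.1579 × log₂(0.1579) = 0.4205
  p(0,2)=3/19: -0.1579 × log₂(0.1579) = 0.4205
  p(1,0)=1/19: -0.0526 × log₂(0.0526) = 0.2236
  p(1,1)=1/19: -0.0526 × log₂(0.0526) = 0.2236
  p(1,2)=2/19: -0.1053 × log₂(0.1053) = 0.3419
  p(2,0)=3/19: -0.1579 × log₂(0.1579) = 0.4205
  p(2,1)=1/19: -0.0526 × log₂(0.0526) = 0.2236
  p(2,2)=2/19: -0.1053 × log₂(0.1053) = 0.3419
H(X,Y) = 3.0364 bits


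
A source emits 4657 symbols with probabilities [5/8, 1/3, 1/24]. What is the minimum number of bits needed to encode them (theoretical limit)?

Entropy H = 1.1432 bits/symbol
Minimum bits = H × n = 1.1432 × 4657
= 5323.68 bits


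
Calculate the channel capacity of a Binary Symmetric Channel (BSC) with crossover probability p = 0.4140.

For BSC with error probability p:
C = 1 - H(p) where H(p) is binary entropy
H(0.4140) = -0.4140 × log₂(0.4140) - 0.5860 × log₂(0.5860)
H(p) = 0.9786
C = 1 - 0.9786 = 0.0214 bits/use


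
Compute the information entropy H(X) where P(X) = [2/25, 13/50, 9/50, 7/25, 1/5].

H(X) = -Σ p(x) log₂ p(x)
  -2/25 × log₂(2/25) = 0.2915
  -13/50 × log₂(13/50) = 0.5053
  -9/50 × log₂(9/50) = 0.4453
  -7/25 × log₂(7/25) = 0.5142
  -1/5 × log₂(1/5) = 0.4644
H(X) = 2.2207 bits


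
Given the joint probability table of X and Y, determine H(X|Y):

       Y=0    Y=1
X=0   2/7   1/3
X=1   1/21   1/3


H(X|Y) = Σ_y p(y) H(X|Y=y)
  p(Y=0) = 1/3, H(X|Y=0) = 0.5917
  p(Y=1) = 2/3, H(X|Y=1) = 1.0000
H(X|Y) = 0.3333×0.5917 + 0.6667×1.0000 = 0.8639 bits


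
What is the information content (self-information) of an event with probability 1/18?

Information content I(x) = -log₂(p(x))
I = -log₂(1/18) = -log₂(0.0556)
I = 4.1699 bits


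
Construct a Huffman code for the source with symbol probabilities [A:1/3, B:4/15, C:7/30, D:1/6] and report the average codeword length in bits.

Huffman tree construction:
Combine smallest probabilities repeatedly
Resulting codes:
  A: 11 (length 2)
  B: 10 (length 2)
  C: 01 (length 2)
  D: 00 (length 2)
Average length = Σ p(s) × length(s) = 2.0000 bits


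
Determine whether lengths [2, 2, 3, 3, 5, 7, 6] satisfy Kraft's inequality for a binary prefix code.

Kraft inequality: Σ 2^(-l_i) ≤ 1 for prefix-free code
Calculating: 2^(-2) + 2^(-2) + 2^(-3) + 2^(-3) + 2^(-5) + 2^(-7) + 2^(-6)
= 0.25 + 0.25 + 0.125 + 0.125 + 0.03125 + 0.0078125 + 0.015625
= 0.8047
Since 0.8047 ≤ 1, prefix-free code exists


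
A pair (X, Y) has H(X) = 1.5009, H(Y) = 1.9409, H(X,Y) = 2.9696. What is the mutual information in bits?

I(X;Y) = H(X) + H(Y) - H(X,Y)
I(X;Y) = 1.5009 + 1.9409 - 2.9696 = 0.4722 bits


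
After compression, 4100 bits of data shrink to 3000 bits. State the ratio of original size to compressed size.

Compression ratio = Original / Compressed
= 4100 / 3000 = 1.37:1


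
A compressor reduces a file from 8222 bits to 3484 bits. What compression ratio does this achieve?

Compression ratio = Original / Compressed
= 8222 / 3484 = 2.36:1


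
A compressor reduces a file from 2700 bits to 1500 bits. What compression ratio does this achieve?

Compression ratio = Original / Compressed
= 2700 / 1500 = 1.80:1


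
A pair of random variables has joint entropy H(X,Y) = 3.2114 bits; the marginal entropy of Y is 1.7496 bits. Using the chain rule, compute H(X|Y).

Chain rule: H(X,Y) = H(X|Y) + H(Y)
H(X|Y) = H(X,Y) - H(Y) = 3.2114 - 1.7496 = 1.4618 bits


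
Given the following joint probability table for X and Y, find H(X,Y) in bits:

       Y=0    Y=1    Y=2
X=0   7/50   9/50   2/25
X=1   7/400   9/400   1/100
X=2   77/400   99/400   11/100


H(X,Y) = -Σ p(x,y) log₂ p(x,y)
  p(0,0)=7/50: -0.1400 × log₂(0.1400) = 0.3971
  p(0,1)=9/50: -0.1800 × log₂(0.1800) = 0.4453
  p(0,2)=2/25: -0.0800 × log₂(0.0800) = 0.2915
  p(1,0)=7/400: -0.0175 × log₂(0.0175) = 0.1021
  p(1,1)=9/400: -0.0225 × log₂(0.0225) = 0.1232
  p(1,2)=1/100: -0.0100 × log₂(0.0100) = 0.0664
  p(2,0)=77/400: -0.1925 × log₂(0.1925) = 0.4576
  p(2,1)=99/400: -0.2475 × log₂(0.2475) = 0.4986
  p(2,2)=11/100: -0.1100 × log₂(0.1100) = 0.3503
H(X,Y) = 2.7321 bits


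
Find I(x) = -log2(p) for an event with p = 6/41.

Information content I(x) = -log₂(p(x))
I = -log₂(6/41) = -log₂(0.1463)
I = 2.7726 bits


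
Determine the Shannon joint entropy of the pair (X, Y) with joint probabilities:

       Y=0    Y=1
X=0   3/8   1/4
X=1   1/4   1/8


H(X,Y) = -Σ p(x,y) log₂ p(x,y)
  p(0,0)=3/8: -0.3750 × log₂(0.3750) = 0.5306
  p(0,1)=1/4: -0.2500 × log₂(0.2500) = 0.5000
  p(1,0)=1/4: -0.2500 × log₂(0.2500) = 0.5000
  p(1,1)=1/8: -0.1250 × log₂(0.1250) = 0.3750
H(X,Y) = 1.9056 bits


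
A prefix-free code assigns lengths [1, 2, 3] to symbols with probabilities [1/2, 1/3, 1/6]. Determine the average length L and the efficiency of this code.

Average length L = Σ p_i × l_i = 1.6667 bits
Entropy H = 1.4591 bits
Efficiency η = H/L × 100% = 87.55%


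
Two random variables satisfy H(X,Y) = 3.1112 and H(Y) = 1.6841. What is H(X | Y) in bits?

Chain rule: H(X,Y) = H(X|Y) + H(Y)
H(X|Y) = H(X,Y) - H(Y) = 3.1112 - 1.6841 = 1.4271 bits


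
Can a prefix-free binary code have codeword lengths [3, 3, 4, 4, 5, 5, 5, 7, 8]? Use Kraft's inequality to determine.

Kraft inequality: Σ 2^(-l_i) ≤ 1 for prefix-free code
Calculating: 2^(-3) + 2^(-3) + 2^(-4) + 2^(-4) + 2^(-5) + 2^(-5) + 2^(-5) + 2^(-7) + 2^(-8)
= 0.125 + 0.125 + 0.0625 + 0.0625 + 0.03125 + 0.03125 + 0.03125 + 0.0078125 + 0.00390625
= 0.4805
Since 0.4805 ≤ 1, prefix-free code exists


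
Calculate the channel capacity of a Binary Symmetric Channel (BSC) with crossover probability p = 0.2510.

For BSC with error probability p:
C = 1 - H(p) where H(p) is binary entropy
H(0.2510) = -0.2510 × log₂(0.2510) - 0.7490 × log₂(0.7490)
H(p) = 0.8129
C = 1 - 0.8129 = 0.1871 bits/use


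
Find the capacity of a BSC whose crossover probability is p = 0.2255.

For BSC with error probability p:
C = 1 - H(p) where H(p) is binary entropy
H(0.2255) = -0.2255 × log₂(0.2255) - 0.7745 × log₂(0.7745)
H(p) = 0.7701
C = 1 - 0.7701 = 0.2299 bits/use


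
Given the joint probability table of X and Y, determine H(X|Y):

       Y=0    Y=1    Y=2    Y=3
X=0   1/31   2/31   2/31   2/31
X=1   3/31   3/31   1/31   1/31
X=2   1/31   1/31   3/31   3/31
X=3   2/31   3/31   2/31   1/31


H(X|Y) = Σ_y p(y) H(X|Y=y)
  p(Y=0) = 7/31, H(X|Y=0) = 1.8424
  p(Y=1) = 9/31, H(X|Y=1) = 1.8911
  p(Y=2) = 8/31, H(X|Y=2) = 1.9056
  p(Y=3) = 7/31, H(X|Y=3) = 1.8424
H(X|Y) = 0.2258×1.8424 + 0.2903×1.8911 + 0.2581×1.9056 + 0.2258×1.8424 = 1.8728 bits


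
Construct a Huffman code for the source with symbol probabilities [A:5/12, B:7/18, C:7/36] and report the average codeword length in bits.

Huffman tree construction:
Combine smallest probabilities repeatedly
Resulting codes:
  A: 0 (length 1)
  B: 11 (length 2)
  C: 10 (length 2)
Average length = Σ p(s) × length(s) = 1.5833 bits


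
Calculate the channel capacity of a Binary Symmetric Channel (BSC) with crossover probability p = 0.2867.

For BSC with error probability p:
C = 1 - H(p) where H(p) is binary entropy
H(0.2867) = -0.2867 × log₂(0.2867) - 0.7133 × log₂(0.7133)
H(p) = 0.8644
C = 1 - 0.8644 = 0.1356 bits/use


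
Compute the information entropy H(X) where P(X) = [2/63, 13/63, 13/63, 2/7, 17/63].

H(X) = -Σ p(x) log₂ p(x)
  -2/63 × log₂(2/63) = 0.1580
  -13/63 × log₂(13/63) = 0.4698
  -13/63 × log₂(13/63) = 0.4698
  -2/7 × log₂(2/7) = 0.5164
  -17/63 × log₂(17/63) = 0.5100
H(X) = 2.1240 bits


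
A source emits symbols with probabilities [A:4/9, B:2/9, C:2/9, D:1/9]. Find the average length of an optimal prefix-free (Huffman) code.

Huffman tree construction:
Combine smallest probabilities repeatedly
Resulting codes:
  A: 0 (length 1)
  B: 111 (length 3)
  C: 10 (length 2)
  D: 110 (length 3)
Average length = Σ p(s) × length(s) = 1.8889 bits


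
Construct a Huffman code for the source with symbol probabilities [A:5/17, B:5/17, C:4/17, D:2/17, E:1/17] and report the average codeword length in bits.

Huffman tree construction:
Combine smallest probabilities repeatedly
Resulting codes:
  A: 10 (length 2)
  B: 11 (length 2)
  C: 01 (length 2)
  D: 001 (length 3)
  E: 000 (length 3)
Average length = Σ p(s) × length(s) = 2.1765 bits


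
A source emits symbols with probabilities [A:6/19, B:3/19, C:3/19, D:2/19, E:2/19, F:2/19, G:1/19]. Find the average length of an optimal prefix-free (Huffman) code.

Huffman tree construction:
Combine smallest probabilities repeatedly
Resulting codes:
  A: 10 (length 2)
  B: 110 (length 3)
  C: 111 (length 3)
  D: 001 (length 3)
  E: 010 (length 3)
  F: 011 (length 3)
  G: 000 (length 3)
Average length = Σ p(s) × length(s) = 2.6842 bits


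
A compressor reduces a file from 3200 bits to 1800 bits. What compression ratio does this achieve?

Compression ratio = Original / Compressed
= 3200 / 1800 = 1.78:1


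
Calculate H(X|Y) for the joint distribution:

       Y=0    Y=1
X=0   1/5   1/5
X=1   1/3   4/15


H(X|Y) = Σ_y p(y) H(X|Y=y)
  p(Y=0) = 8/15, H(X|Y=0) = 0.9544
  p(Y=1) = 7/15, H(X|Y=1) = 0.9852
H(X|Y) = 0.5333×0.9544 + 0.4667×0.9852 = 0.9688 bits


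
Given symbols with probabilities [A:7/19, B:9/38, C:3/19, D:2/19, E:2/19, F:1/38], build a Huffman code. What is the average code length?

Huffman tree construction:
Combine smallest probabilities repeatedly
Resulting codes:
  A: 11 (length 2)
  B: 01 (length 2)
  C: 00 (length 2)
  D: 1011 (length 4)
  E: 100 (length 3)
  F: 1010 (length 4)
Average length = Σ p(s) × length(s) = 2.3684 bits


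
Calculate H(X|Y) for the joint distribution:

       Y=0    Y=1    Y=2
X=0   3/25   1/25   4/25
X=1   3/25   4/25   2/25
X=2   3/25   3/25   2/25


H(X|Y) = Σ_y p(y) H(X|Y=y)
  p(Y=0) = 9/25, H(X|Y=0) = 1.5850
  p(Y=1) = 8/25, H(X|Y=1) = 1.4056
  p(Y=2) = 8/25, H(X|Y=2) = 1.5000
H(X|Y) = 0.3600×1.5850 + 0.3200×1.4056 + 0.3200×1.5000 = 1.5004 bits


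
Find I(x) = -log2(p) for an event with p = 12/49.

Information content I(x) = -log₂(p(x))
I = -log₂(12/49) = -log₂(0.2449)
I = 2.0297 bits


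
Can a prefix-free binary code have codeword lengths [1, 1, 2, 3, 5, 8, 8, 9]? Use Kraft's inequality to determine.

Kraft inequality: Σ 2^(-l_i) ≤ 1 for prefix-free code
Calculating: 2^(-1) + 2^(-1) + 2^(-2) + 2^(-3) + 2^(-5) + 2^(-8) + 2^(-8) + 2^(-9)
= 0.5 + 0.5 + 0.25 + 0.125 + 0.03125 + 0.00390625 + 0.00390625 + 0.001953125
= 1.4160
Since 1.4160 > 1, prefix-free code does not exist


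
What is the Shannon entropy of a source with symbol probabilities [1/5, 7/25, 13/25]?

H(X) = -Σ p(x) log₂ p(x)
  -1/5 × log₂(1/5) = 0.4644
  -7/25 × log₂(7/25) = 0.5142
  -13/25 × log₂(13/25) = 0.4906
H(X) = 1.4692 bits


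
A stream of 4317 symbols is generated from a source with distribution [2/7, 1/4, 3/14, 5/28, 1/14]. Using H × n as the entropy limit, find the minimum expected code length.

Entropy H = 2.2084 bits/symbol
Minimum bits = H × n = 2.2084 × 4317
= 9533.64 bits


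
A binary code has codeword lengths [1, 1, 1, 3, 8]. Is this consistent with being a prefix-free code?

Kraft inequality: Σ 2^(-l_i) ≤ 1 for prefix-free code
Calculating: 2^(-1) + 2^(-1) + 2^(-1) + 2^(-3) + 2^(-8)
= 0.5 + 0.5 + 0.5 + 0.125 + 0.00390625
= 1.6289
Since 1.6289 > 1, prefix-free code does not exist


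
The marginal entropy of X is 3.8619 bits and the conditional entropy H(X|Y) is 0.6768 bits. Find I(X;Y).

I(X;Y) = H(X) - H(X|Y)
I(X;Y) = 3.8619 - 0.6768 = 3.1851 bits


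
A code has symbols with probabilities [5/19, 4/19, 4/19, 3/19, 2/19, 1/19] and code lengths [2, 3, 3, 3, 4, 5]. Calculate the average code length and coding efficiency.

Average length L = Σ p_i × l_i = 2.9474 bits
Entropy H = 2.4393 bits
Efficiency η = H/L × 100% = 82.76%


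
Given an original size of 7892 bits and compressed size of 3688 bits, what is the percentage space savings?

Space savings = (1 - Compressed/Original) × 100%
= (1 - 3688/7892) × 100%
= 53.27%


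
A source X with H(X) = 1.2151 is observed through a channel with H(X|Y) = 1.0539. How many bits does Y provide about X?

I(X;Y) = H(X) - H(X|Y)
I(X;Y) = 1.2151 - 1.0539 = 0.1612 bits


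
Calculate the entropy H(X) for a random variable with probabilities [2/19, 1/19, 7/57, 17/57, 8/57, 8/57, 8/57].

H(X) = -Σ p(x) log₂ p(x)
  -2/19 × log₂(2/19) = 0.3419
  -1/19 × log₂(1/19) = 0.2236
  -7/57 × log₂(7/57) = 0.3716
  -17/57 × log₂(17/57) = 0.5206
  -8/57 × log₂(8/57) = 0.3976
  -8/57 × log₂(8/57) = 0.3976
  -8/57 × log₂(8/57) = 0.3976
H(X) = 2.6504 bits


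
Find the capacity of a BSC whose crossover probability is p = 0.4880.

For BSC with error probability p:
C = 1 - H(p) where H(p) is binary entropy
H(0.4880) = -0.4880 × log₂(0.4880) - 0.5120 × log₂(0.5120)
H(p) = 0.9996
C = 1 - 0.9996 = 0.0004 bits/use


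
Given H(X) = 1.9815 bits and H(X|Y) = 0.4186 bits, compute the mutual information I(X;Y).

I(X;Y) = H(X) - H(X|Y)
I(X;Y) = 1.9815 - 0.4186 = 1.5629 bits


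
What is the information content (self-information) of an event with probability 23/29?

Information content I(x) = -log₂(p(x))
I = -log₂(23/29) = -log₂(0.7931)
I = 0.3344 bits


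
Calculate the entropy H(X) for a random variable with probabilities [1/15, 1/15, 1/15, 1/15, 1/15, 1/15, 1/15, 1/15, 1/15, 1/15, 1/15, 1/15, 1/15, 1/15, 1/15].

H(X) = -Σ p(x) log₂ p(x)
  -1/15 × log₂(1/15) = 0.2605
  -1/15 × log₂(1/15) = 0.2605
  -1/15 × log₂(1/15) = 0.2605
  -1/15 × log₂(1/15) = 0.2605
  -1/15 × log₂(1/15) = 0.2605
  -1/15 × log₂(1/15) = 0.2605
  -1/15 × log₂(1/15) = 0.2605
  -1/15 × log₂(1/15) = 0.2605
  -1/15 × log₂(1/15) = 0.2605
  -1/15 × log₂(1/15) = 0.2605
  -1/15 × log₂(1/15) = 0.2605
  -1/15 × log₂(1/15) = 0.2605
  -1/15 × log₂(1/15) = 0.2605
  -1/15 × log₂(1/15) = 0.2605
  -1/15 × log₂(1/15) = 0.2605
H(X) = 3.9069 bits


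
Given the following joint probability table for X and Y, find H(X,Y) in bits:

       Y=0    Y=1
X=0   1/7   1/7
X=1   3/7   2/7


H(X,Y) = -Σ p(x,y) log₂ p(x,y)
  p(0,0)=1/7: -0.1429 × log₂(0.1429) = 0.4011
  p(0,1)=1/7: -0.1429 × log₂(0.1429) = 0.4011
  p(1,0)=3/7: -0.4286 × log₂(0.4286) = 0.5239
  p(1,1)=2/7: -0.2857 × log₂(0.2857) = 0.5164
H(X,Y) = 1.8424 bits


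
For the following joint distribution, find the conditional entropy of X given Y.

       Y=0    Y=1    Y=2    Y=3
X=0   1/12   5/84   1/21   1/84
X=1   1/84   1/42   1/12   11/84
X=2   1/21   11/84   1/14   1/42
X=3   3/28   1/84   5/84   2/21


H(X|Y) = Σ_y p(y) H(X|Y=y)
  p(Y=0) = 1/4, H(X|Y=0) = 1.7170
  p(Y=1) = 19/84, H(X|Y=1) = 1.5288
  p(Y=2) = 11/42, H(X|Y=2) = 1.9698
  p(Y=3) = 11/42, H(X|Y=3) = 1.5479
H(X|Y) = 0.2500×1.7170 + 0.2262×1.5288 + 0.2619×1.9698 + 0.2619×1.5479 = 1.6964 bits


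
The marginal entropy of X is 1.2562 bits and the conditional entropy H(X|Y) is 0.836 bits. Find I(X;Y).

I(X;Y) = H(X) - H(X|Y)
I(X;Y) = 1.2562 - 0.836 = 0.4202 bits


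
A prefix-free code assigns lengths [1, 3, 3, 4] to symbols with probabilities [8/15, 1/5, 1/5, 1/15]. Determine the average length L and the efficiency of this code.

Average length L = Σ p_i × l_i = 2.0000 bits
Entropy H = 1.6729 bits
Efficiency η = H/L × 100% = 83.65%


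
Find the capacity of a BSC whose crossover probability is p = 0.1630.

For BSC with error probability p:
C = 1 - H(p) where H(p) is binary entropy
H(0.1630) = -0.1630 × log₂(0.1630) - 0.8370 × log₂(0.8370)
H(p) = 0.6414
C = 1 - 0.6414 = 0.3586 bits/use


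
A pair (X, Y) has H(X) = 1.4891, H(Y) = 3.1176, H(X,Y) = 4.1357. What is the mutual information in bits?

I(X;Y) = H(X) + H(Y) - H(X,Y)
I(X;Y) = 1.4891 + 3.1176 - 4.1357 = 0.471 bits


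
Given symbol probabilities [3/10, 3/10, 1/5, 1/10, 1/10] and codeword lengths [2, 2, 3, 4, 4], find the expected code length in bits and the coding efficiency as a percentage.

Average length L = Σ p_i × l_i = 2.6000 bits
Entropy H = 2.1710 bits
Efficiency η = H/L × 100% = 83.50%


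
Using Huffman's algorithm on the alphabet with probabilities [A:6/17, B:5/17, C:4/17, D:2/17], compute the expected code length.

Huffman tree construction:
Combine smallest probabilities repeatedly
Resulting codes:
  A: 11 (length 2)
  B: 10 (length 2)
  C: 01 (length 2)
  D: 00 (length 2)
Average length = Σ p(s) × length(s) = 2.0000 bits


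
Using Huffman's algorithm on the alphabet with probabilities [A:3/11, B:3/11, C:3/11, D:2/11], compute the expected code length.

Huffman tree construction:
Combine smallest probabilities repeatedly
Resulting codes:
  A: 01 (length 2)
  B: 10 (length 2)
  C: 11 (length 2)
  D: 00 (length 2)
Average length = Σ p(s) × length(s) = 2.0000 bits


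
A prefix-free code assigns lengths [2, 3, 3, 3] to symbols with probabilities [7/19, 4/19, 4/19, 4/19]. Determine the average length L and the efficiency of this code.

Average length L = Σ p_i × l_i = 2.6316 bits
Entropy H = 1.9505 bits
Efficiency η = H/L × 100% = 74.12%


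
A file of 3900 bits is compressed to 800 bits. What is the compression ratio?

Compression ratio = Original / Compressed
= 3900 / 800 = 4.88:1


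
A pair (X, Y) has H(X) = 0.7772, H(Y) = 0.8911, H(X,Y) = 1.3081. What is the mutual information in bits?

I(X;Y) = H(X) + H(Y) - H(X,Y)
I(X;Y) = 0.7772 + 0.8911 - 1.3081 = 0.3602 bits


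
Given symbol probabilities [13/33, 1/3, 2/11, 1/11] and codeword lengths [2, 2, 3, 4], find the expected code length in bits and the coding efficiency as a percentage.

Average length L = Σ p_i × l_i = 2.3636 bits
Entropy H = 1.8194 bits
Efficiency η = H/L × 100% = 76.98%


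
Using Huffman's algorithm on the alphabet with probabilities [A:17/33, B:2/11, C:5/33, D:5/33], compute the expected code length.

Huffman tree construction:
Combine smallest probabilities repeatedly
Resulting codes:
  A: 1 (length 1)
  B: 00 (length 2)
  C: 010 (length 3)
  D: 011 (length 3)
Average length = Σ p(s) × length(s) = 1.7879 bits


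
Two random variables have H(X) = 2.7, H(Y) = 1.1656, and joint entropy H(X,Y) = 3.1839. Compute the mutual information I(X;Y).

I(X;Y) = H(X) + H(Y) - H(X,Y)
I(X;Y) = 2.7 + 1.1656 - 3.1839 = 0.6817 bits


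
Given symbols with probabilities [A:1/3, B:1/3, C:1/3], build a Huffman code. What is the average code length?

Huffman tree construction:
Combine smallest probabilities repeatedly
Resulting codes:
  A: 10 (length 2)
  B: 11 (length 2)
  C: 0 (length 1)
Average length = Σ p(s) × length(s) = 1.6667 bits


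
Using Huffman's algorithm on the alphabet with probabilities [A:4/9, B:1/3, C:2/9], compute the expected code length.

Huffman tree construction:
Combine smallest probabilities repeatedly
Resulting codes:
  A: 0 (length 1)
  B: 11 (length 2)
  C: 10 (length 2)
Average length = Σ p(s) × length(s) = 1.5556 bits


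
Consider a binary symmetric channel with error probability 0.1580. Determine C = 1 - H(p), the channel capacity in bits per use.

For BSC with error probability p:
C = 1 - H(p) where H(p) is binary entropy
H(0.1580) = -0.1580 × log₂(0.1580) - 0.8420 × log₂(0.8420)
H(p) = 0.6295
C = 1 - 0.6295 = 0.3705 bits/use


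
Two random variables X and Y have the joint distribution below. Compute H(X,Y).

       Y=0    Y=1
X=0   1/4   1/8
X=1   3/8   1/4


H(X,Y) = -Σ p(x,y) log₂ p(x,y)
  p(0,0)=1/4: -0.2500 × log₂(0.2500) = 0.5000
  p(0,1)=1/8: -0.1250 × log₂(0.1250) = 0.3750
  p(1,0)=3/8: -0.3750 × log₂(0.3750) = 0.5306
  p(1,1)=1/4: -0.2500 × log₂(0.2500) = 0.5000
H(X,Y) = 1.9056 bits


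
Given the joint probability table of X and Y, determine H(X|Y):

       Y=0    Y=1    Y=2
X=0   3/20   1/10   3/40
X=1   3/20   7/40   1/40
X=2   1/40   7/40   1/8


H(X|Y) = Σ_y p(y) H(X|Y=y)
  p(Y=0) = 13/40, H(X|Y=0) = 1.3143
  p(Y=1) = 9/20, H(X|Y=1) = 1.5420
  p(Y=2) = 9/40, H(X|Y=2) = 1.3516
H(X|Y) = 0.3250×1.3143 + 0.4500×1.5420 + 0.2250×1.3516 = 1.4252 bits


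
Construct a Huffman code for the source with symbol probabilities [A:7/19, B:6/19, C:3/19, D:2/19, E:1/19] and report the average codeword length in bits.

Huffman tree construction:
Combine smallest probabilities repeatedly
Resulting codes:
  A: 0 (length 1)
  B: 10 (length 2)
  C: 110 (length 3)
  D: 1111 (length 4)
  E: 1110 (length 4)
Average length = Σ p(s) × length(s) = 2.1053 bits


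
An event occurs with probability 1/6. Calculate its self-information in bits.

Information content I(x) = -log₂(p(x))
I = -log₂(1/6) = -log₂(0.1667)
I = 2.5850 bits


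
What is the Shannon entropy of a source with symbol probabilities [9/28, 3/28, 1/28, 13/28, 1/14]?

H(X) = -Σ p(x) log₂ p(x)
  -9/28 × log₂(9/28) = 0.5263
  -3/28 × log₂(3/28) = 0.3453
  -1/28 × log₂(1/28) = 0.1717
  -13/28 × log₂(13/28) = 0.5139
  -1/14 × log₂(1/14) = 0.2720
H(X) = 1.8291 bits


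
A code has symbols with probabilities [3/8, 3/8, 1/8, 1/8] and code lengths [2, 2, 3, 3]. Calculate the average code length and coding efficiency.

Average length L = Σ p_i × l_i = 2.2500 bits
Entropy H = 1.8113 bits
Efficiency η = H/L × 100% = 80.50%


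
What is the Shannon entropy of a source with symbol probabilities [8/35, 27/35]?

H(X) = -Σ p(x) log₂ p(x)
  -8/35 × log₂(8/35) = 0.4867
  -27/35 × log₂(27/35) = 0.2888
H(X) = 0.7755 bits


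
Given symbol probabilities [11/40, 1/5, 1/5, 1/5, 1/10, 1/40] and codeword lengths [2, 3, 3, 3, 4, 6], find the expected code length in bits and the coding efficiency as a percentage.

Average length L = Σ p_i × l_i = 2.9000 bits
Entropy H = 2.3706 bits
Efficiency η = H/L × 100% = 81.74%


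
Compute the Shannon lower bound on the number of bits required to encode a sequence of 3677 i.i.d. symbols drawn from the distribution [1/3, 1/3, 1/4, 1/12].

Entropy H = 1.8554 bits/symbol
Minimum bits = H × n = 1.8554 × 3677
= 6822.26 bits


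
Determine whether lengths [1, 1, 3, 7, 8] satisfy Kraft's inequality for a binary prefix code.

Kraft inequality: Σ 2^(-l_i) ≤ 1 for prefix-free code
Calculating: 2^(-1) + 2^(-1) + 2^(-3) + 2^(-7) + 2^(-8)
= 0.5 + 0.5 + 0.125 + 0.0078125 + 0.00390625
= 1.1367
Since 1.1367 > 1, prefix-free code does not exist


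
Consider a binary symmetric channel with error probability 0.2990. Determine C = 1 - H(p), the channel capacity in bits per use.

For BSC with error probability p:
C = 1 - H(p) where H(p) is binary entropy
H(0.2990) = -0.2990 × log₂(0.2990) - 0.7010 × log₂(0.7010)
H(p) = 0.8801
C = 1 - 0.8801 = 0.1199 bits/use
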